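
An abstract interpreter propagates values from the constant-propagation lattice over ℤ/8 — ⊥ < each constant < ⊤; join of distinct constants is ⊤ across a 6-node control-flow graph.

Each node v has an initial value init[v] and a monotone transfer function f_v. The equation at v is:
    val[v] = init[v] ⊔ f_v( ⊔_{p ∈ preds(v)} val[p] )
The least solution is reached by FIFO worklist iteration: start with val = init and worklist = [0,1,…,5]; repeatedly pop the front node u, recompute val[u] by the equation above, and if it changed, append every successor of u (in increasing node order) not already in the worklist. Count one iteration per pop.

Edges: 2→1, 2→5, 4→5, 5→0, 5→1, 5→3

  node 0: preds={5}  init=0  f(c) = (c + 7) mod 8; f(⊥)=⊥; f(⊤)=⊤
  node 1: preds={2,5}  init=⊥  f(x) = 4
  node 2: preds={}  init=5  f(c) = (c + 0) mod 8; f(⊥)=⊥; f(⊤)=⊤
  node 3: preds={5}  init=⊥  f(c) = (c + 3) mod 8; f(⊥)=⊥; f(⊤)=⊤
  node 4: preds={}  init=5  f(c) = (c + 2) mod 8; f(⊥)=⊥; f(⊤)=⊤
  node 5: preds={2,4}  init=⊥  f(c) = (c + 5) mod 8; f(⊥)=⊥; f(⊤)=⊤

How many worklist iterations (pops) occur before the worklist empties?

9

Trace (9 dequeues):
  [1] u=0 | in ⊥ | out 0 | ==
  [2] u=1 | in 5 | out 4 | prev ⊥ | push {}
  [3] u=2 | in ⊥ | out 5 | ==
  [4] u=3 | in ⊥ | out ⊥ | ==
  [5] u=4 | in ⊥ | out 5 | ==
  [6] u=5 | in 5 | out 2 | prev ⊥ | push {0,1,3}
  [7] u=0 | in 2 | out ⊤ | prev 0 | push {}
  [8] u=1 | in ⊤ | out 4 | ==
  [9] u=3 | in 2 | out 5 | prev ⊥ | push {}

Converged values:
  [0] ⊤
  [1] 4
  [2] 5
  [3] 5
  [4] 5
  [5] 2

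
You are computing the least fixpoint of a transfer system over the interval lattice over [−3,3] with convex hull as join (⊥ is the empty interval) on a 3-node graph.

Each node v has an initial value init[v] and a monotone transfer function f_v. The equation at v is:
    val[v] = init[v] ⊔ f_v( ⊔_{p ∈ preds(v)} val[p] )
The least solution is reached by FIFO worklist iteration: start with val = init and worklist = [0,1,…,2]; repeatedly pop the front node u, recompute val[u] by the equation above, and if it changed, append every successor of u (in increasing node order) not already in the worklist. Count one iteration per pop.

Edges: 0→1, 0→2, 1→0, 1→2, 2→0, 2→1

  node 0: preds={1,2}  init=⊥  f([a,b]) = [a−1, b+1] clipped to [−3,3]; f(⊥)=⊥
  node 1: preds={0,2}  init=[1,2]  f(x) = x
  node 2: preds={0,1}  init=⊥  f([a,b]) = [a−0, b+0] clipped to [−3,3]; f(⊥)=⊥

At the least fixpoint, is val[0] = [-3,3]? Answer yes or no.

yes

Iteration log — 14 steps:
  step 1. node 0  ⊔preds=[1,2]  new=[0,3]  old=⊥  +wl: 
  step 2. node 1  ⊔preds=[0,3]  new=[0,3]  old=[1,2]  +wl: 0
  step 3. node 2  ⊔preds=[0,3]  new=[0,3]  old=⊥  +wl: 1
  step 4. node 0  ⊔preds=[0,3]  new=[-1,3]  old=[0,3]  +wl: 2
  step 5. node 1  ⊔preds=[-1,3]  new=[-1,3]  old=[0,3]  +wl: 0
  step 6. node 2  ⊔preds=[-1,3]  new=[-1,3]  old=[0,3]  +wl: 1
  step 7. node 0  ⊔preds=[-1,3]  new=[-2,3]  old=[-1,3]  +wl: 2
  step 8. node 1  ⊔preds=[-2,3]  new=[-2,3]  old=[-1,3]  +wl: 0
  step 9. node 2  ⊔preds=[-2,3]  new=[-2,3]  old=[-1,3]  +wl: 1
  step 10. node 0  ⊔preds=[-2,3]  new=[-3,3]  old=[-2,3]  +wl: 2
  step 11. node 1  ⊔preds=[-3,3]  new=[-3,3]  old=[-2,3]  +wl: 0
  step 12. node 2  ⊔preds=[-3,3]  new=[-3,3]  old=[-2,3]  +wl: 1
  step 13. node 0  ⊔preds=[-3,3]  new=[-3,3]  stable
  step 14. node 1  ⊔preds=[-3,3]  new=[-3,3]  stable

Least fixpoint reached:
  node 0: [-3,3]
  node 1: [-3,3]
  node 2: [-3,3]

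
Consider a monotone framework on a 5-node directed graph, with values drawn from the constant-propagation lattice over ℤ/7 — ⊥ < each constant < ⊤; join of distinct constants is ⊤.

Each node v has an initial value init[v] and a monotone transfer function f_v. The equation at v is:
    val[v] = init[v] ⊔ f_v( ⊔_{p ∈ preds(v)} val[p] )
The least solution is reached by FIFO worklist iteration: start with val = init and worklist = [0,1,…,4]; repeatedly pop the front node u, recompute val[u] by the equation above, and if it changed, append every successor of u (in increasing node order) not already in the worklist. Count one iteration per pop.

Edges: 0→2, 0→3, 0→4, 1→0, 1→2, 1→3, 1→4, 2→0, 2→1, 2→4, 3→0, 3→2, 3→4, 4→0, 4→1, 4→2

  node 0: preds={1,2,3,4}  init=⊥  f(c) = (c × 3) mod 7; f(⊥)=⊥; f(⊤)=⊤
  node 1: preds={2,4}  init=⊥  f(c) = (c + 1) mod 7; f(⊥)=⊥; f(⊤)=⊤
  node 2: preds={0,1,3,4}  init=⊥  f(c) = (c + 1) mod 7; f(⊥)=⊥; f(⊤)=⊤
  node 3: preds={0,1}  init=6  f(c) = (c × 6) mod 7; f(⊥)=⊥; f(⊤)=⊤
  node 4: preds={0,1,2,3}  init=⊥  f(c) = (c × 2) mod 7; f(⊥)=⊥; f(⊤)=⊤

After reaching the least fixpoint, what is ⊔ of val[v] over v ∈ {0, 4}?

Trace (11 dequeues):
  [1] u=0 | in 6 | out 4 | prev ⊥ | push {}
  [2] u=1 | in ⊥ | out ⊥ | ==
  [3] u=2 | in ⊤ | out ⊤ | prev ⊥ | push {0,1}
  [4] u=3 | in 4 | out ⊤ | prev 6 | push {2}
  [5] u=4 | in ⊤ | out ⊤ | prev ⊥ | push {}
  [6] u=0 | in ⊤ | out ⊤ | prev 4 | push {3,4}
  [7] u=1 | in ⊤ | out ⊤ | prev ⊥ | push {0}
  [8] u=2 | in ⊤ | out ⊤ | ==
  [9] u=3 | in ⊤ | out ⊤ | ==
  [10] u=4 | in ⊤ | out ⊤ | ==
  [11] u=0 | in ⊤ | out ⊤ | ==

Converged values:
  [0] ⊤
  [1] ⊤
  [2] ⊤
  [3] ⊤
  [4] ⊤

⊤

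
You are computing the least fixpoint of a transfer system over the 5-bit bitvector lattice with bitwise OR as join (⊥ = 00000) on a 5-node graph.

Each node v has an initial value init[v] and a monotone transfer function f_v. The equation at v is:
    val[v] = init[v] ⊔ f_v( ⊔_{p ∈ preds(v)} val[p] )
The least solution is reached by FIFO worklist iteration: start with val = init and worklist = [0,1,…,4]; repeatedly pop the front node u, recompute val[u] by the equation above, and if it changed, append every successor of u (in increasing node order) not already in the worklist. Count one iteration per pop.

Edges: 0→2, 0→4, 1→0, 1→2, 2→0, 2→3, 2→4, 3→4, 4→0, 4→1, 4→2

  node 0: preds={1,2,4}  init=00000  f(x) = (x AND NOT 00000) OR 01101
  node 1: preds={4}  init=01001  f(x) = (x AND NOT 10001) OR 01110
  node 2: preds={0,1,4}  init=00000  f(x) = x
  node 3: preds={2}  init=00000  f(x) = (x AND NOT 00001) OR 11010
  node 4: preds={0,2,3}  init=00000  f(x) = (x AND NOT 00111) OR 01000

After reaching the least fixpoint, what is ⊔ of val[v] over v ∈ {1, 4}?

Iteration log — 11 steps:
  step 1. node 0  ⊔preds=01001  new=01101  old=00000  +wl: 
  step 2. node 1  ⊔preds=00000  new=01111  old=01001  +wl: 0
  step 3. node 2  ⊔preds=01111  new=01111  old=00000  +wl: 
  step 4. node 3  ⊔preds=01111  new=11110  old=00000  +wl: 
  step 5. node 4  ⊔preds=11111  new=11000  old=00000  +wl: 1,2
  step 6. node 0  ⊔preds=11111  new=11111  old=01101  +wl: 4
  step 7. node 1  ⊔preds=11000  new=01111  stable
  step 8. node 2  ⊔preds=11111  new=11111  old=01111  +wl: 0,3
  step 9. node 4  ⊔preds=11111  new=11000  stable
  step 10. node 0  ⊔preds=11111  new=11111  stable
  step 11. node 3  ⊔preds=11111  new=11110  stable

Least fixpoint reached:
  node 0: 11111
  node 1: 01111
  node 2: 11111
  node 3: 11110
  node 4: 11000

11111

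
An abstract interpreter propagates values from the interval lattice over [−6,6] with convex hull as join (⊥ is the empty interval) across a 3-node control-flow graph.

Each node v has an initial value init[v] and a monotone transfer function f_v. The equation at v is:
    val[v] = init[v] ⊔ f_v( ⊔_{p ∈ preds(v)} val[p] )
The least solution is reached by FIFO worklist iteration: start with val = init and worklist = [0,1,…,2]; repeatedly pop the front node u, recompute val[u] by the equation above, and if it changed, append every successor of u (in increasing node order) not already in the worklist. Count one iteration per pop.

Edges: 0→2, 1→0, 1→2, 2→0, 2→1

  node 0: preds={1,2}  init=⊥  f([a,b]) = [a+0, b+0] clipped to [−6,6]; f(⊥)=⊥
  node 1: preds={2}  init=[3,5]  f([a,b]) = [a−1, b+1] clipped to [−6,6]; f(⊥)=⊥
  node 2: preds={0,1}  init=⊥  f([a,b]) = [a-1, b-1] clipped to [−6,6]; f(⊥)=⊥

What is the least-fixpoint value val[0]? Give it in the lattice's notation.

Trace (19 dequeues):
  [1] u=0 | in [3,5] | out [3,5] | prev ⊥ | push {}
  [2] u=1 | in ⊥ | out [3,5] | ==
  [3] u=2 | in [3,5] | out [2,4] | prev ⊥ | push {0,1}
  [4] u=0 | in [2,5] | out [2,5] | prev [3,5] | push {2}
  [5] u=1 | in [2,4] | out [1,5] | prev [3,5] | push {0}
  [6] u=2 | in [1,5] | out [0,4] | prev [2,4] | push {1}
  [7] u=0 | in [0,5] | out [0,5] | prev [2,5] | push {2}
  [8] u=1 | in [0,4] | out [-1,5] | prev [1,5] | push {0}
  [9] u=2 | in [-1,5] | out [-2,4] | prev [0,4] | push {1}
  [10] u=0 | in [-2,5] | out [-2,5] | prev [0,5] | push {2}
  [11] u=1 | in [-2,4] | out [-3,5] | prev [-1,5] | push {0}
  [12] u=2 | in [-3,5] | out [-4,4] | prev [-2,4] | push {1}
  [13] u=0 | in [-4,5] | out [-4,5] | prev [-2,5] | push {2}
  [14] u=1 | in [-4,4] | out [-5,5] | prev [-3,5] | push {0}
  [15] u=2 | in [-5,5] | out [-6,4] | prev [-4,4] | push {1}
  [16] u=0 | in [-6,5] | out [-6,5] | prev [-4,5] | push {2}
  [17] u=1 | in [-6,4] | out [-6,5] | prev [-5,5] | push {0}
  [18] u=2 | in [-6,5] | out [-6,4] | ==
  [19] u=0 | in [-6,5] | out [-6,5] | ==

Converged values:
  [0] [-6,5]
  [1] [-6,5]
  [2] [-6,4]

[-6,5]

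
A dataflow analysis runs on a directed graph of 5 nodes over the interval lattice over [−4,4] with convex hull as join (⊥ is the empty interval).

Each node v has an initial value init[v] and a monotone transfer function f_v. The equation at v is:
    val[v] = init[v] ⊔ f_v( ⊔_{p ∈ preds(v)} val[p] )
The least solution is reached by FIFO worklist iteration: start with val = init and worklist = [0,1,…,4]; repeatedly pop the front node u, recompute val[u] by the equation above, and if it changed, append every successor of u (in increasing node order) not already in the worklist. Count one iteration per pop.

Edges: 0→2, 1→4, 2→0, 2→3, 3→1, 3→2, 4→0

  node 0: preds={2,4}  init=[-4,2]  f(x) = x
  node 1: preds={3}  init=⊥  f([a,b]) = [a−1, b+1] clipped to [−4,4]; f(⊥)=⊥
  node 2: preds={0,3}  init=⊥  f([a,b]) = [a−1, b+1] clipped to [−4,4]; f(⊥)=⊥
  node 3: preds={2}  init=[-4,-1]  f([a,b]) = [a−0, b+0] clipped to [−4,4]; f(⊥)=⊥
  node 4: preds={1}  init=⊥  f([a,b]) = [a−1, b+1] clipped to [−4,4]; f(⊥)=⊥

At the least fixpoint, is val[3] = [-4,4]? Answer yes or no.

yes

Iteration log — 13 steps:
  step 1. node 0  ⊔preds=⊥  new=[-4,2]  stable
  step 2. node 1  ⊔preds=[-4,-1]  new=[-4,0]  old=⊥  +wl: 
  step 3. node 2  ⊔preds=[-4,2]  new=[-4,3]  old=⊥  +wl: 0
  step 4. node 3  ⊔preds=[-4,3]  new=[-4,3]  old=[-4,-1]  +wl: 1,2
  step 5. node 4  ⊔preds=[-4,0]  new=[-4,1]  old=⊥  +wl: 
  step 6. node 0  ⊔preds=[-4,3]  new=[-4,3]  old=[-4,2]  +wl: 
  step 7. node 1  ⊔preds=[-4,3]  new=[-4,4]  old=[-4,0]  +wl: 4
  step 8. node 2  ⊔preds=[-4,3]  new=[-4,4]  old=[-4,3]  +wl: 0,3
  step 9. node 4  ⊔preds=[-4,4]  new=[-4,4]  old=[-4,1]  +wl: 
  step 10. node 0  ⊔preds=[-4,4]  new=[-4,4]  old=[-4,3]  +wl: 2
  step 11. node 3  ⊔preds=[-4,4]  new=[-4,4]  old=[-4,3]  +wl: 1
  step 12. node 2  ⊔preds=[-4,4]  new=[-4,4]  stable
  step 13. node 1  ⊔preds=[-4,4]  new=[-4,4]  stable

Least fixpoint reached:
  node 0: [-4,4]
  node 1: [-4,4]
  node 2: [-4,4]
  node 3: [-4,4]
  node 4: [-4,4]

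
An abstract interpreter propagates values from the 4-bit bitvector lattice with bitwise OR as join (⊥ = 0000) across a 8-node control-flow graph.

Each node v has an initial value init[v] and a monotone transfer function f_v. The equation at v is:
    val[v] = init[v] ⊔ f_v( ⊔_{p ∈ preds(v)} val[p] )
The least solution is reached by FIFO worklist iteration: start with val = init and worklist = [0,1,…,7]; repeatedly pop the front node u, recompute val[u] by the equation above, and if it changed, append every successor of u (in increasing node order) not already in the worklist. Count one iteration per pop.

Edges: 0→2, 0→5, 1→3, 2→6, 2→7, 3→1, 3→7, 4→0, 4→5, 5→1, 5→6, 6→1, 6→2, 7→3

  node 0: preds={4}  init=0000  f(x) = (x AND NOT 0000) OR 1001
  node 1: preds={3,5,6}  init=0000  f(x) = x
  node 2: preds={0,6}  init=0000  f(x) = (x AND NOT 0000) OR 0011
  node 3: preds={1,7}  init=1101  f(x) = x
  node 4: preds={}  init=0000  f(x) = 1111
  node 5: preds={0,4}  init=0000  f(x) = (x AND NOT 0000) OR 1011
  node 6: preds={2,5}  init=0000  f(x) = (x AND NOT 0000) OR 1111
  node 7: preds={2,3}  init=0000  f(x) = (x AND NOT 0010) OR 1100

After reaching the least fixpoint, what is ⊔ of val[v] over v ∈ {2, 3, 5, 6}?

Worklist (16 pops):
  #1 pop 0: in=0000 → 1001 (was 0000); enqueue []
  #2 pop 1: in=1101 → 1101 (was 0000); enqueue []
  #3 pop 2: in=1001 → 1011 (was 0000); enqueue []
  #4 pop 3: in=1101 → 1101 (no change)
  #5 pop 4: in=0000 → 1111 (was 0000); enqueue [0]
  #6 pop 5: in=1111 → 1111 (was 0000); enqueue [1]
  #7 pop 6: in=1111 → 1111 (was 0000); enqueue [2]
  #8 pop 7: in=1111 → 1101 (was 0000); enqueue [3]
  #9 pop 0: in=1111 → 1111 (was 1001); enqueue [5]
  #10 pop 1: in=1111 → 1111 (was 1101); enqueue []
  #11 pop 2: in=1111 → 1111 (was 1011); enqueue [6,7]
  #12 pop 3: in=1111 → 1111 (was 1101); enqueue [1]
  #13 pop 5: in=1111 → 1111 (no change)
  #14 pop 6: in=1111 → 1111 (no change)
  #15 pop 7: in=1111 → 1101 (no change)
  #16 pop 1: in=1111 → 1111 (no change)

Fixpoint:
  val[0] = 1111
  val[1] = 1111
  val[2] = 1111
  val[3] = 1111
  val[4] = 1111
  val[5] = 1111
  val[6] = 1111
  val[7] = 1101

1111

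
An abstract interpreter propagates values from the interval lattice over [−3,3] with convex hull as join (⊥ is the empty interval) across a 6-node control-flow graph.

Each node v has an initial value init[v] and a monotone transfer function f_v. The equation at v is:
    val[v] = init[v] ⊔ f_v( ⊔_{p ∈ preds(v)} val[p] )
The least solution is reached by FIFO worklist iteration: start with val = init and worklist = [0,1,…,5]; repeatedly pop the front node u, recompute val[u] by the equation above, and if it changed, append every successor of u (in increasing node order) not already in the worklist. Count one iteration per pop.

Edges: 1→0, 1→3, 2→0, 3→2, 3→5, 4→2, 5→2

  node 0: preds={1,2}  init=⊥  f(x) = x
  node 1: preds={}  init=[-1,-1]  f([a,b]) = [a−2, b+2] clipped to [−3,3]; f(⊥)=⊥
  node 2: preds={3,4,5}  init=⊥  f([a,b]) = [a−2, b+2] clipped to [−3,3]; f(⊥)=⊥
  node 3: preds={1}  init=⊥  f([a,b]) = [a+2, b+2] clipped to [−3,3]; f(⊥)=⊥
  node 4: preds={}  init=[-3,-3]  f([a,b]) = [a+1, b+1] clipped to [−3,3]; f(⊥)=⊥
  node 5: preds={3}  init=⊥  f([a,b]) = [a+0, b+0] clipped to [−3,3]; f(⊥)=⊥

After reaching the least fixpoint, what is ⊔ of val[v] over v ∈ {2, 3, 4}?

Trace (9 dequeues):
  [1] u=0 | in [-1,-1] | out [-1,-1] | prev ⊥ | push {}
  [2] u=1 | in ⊥ | out [-1,-1] | ==
  [3] u=2 | in [-3,-3] | out [-3,-1] | prev ⊥ | push {0}
  [4] u=3 | in [-1,-1] | out [1,1] | prev ⊥ | push {2}
  [5] u=4 | in ⊥ | out [-3,-3] | ==
  [6] u=5 | in [1,1] | out [1,1] | prev ⊥ | push {}
  [7] u=0 | in [-3,-1] | out [-3,-1] | prev [-1,-1] | push {}
  [8] u=2 | in [-3,1] | out [-3,3] | prev [-3,-1] | push {0}
  [9] u=0 | in [-3,3] | out [-3,3] | prev [-3,-1] | push {}

Converged values:
  [0] [-3,3]
  [1] [-1,-1]
  [2] [-3,3]
  [3] [1,1]
  [4] [-3,-3]
  [5] [1,1]

[-3,3]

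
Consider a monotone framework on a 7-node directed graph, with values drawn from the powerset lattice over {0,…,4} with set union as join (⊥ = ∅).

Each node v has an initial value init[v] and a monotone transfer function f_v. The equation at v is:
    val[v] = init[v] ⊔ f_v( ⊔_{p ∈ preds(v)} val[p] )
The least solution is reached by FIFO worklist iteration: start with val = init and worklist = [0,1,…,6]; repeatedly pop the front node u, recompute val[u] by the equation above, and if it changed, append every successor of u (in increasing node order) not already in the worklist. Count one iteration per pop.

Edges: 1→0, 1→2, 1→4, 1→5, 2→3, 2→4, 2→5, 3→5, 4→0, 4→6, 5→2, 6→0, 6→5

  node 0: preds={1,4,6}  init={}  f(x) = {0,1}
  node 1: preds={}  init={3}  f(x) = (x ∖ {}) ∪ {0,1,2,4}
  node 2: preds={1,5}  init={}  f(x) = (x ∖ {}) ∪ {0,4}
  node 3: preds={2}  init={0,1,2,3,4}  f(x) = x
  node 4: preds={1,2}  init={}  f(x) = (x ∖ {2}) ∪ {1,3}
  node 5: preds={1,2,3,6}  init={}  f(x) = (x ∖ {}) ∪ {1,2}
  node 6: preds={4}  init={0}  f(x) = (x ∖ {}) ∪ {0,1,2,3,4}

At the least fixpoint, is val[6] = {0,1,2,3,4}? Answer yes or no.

yes

Iteration log — 10 steps:
  step 1. node 0  ⊔preds={0,3}  new={0,1}  old={}  +wl: 
  step 2. node 1  ⊔preds={}  new={0,1,2,3,4}  old={3}  +wl: 0
  step 3. node 2  ⊔preds={0,1,2,3,4}  new={0,1,2,3,4}  old={}  +wl: 
  step 4. node 3  ⊔preds={0,1,2,3,4}  new={0,1,2,3,4}  stable
  step 5. node 4  ⊔preds={0,1,2,3,4}  new={0,1,3,4}  old={}  +wl: 
  step 6. node 5  ⊔preds={0,1,2,3,4}  new={0,1,2,3,4}  old={}  +wl: 2
  step 7. node 6  ⊔preds={0,1,3,4}  new={0,1,2,3,4}  old={0}  +wl: 5
  step 8. node 0  ⊔preds={0,1,2,3,4}  new={0,1}  stable
  step 9. node 2  ⊔preds={0,1,2,3,4}  new={0,1,2,3,4}  stable
  step 10. node 5  ⊔preds={0,1,2,3,4}  new={0,1,2,3,4}  stable

Least fixpoint reached:
  node 0: {0,1}
  node 1: {0,1,2,3,4}
  node 2: {0,1,2,3,4}
  node 3: {0,1,2,3,4}
  node 4: {0,1,3,4}
  node 5: {0,1,2,3,4}
  node 6: {0,1,2,3,4}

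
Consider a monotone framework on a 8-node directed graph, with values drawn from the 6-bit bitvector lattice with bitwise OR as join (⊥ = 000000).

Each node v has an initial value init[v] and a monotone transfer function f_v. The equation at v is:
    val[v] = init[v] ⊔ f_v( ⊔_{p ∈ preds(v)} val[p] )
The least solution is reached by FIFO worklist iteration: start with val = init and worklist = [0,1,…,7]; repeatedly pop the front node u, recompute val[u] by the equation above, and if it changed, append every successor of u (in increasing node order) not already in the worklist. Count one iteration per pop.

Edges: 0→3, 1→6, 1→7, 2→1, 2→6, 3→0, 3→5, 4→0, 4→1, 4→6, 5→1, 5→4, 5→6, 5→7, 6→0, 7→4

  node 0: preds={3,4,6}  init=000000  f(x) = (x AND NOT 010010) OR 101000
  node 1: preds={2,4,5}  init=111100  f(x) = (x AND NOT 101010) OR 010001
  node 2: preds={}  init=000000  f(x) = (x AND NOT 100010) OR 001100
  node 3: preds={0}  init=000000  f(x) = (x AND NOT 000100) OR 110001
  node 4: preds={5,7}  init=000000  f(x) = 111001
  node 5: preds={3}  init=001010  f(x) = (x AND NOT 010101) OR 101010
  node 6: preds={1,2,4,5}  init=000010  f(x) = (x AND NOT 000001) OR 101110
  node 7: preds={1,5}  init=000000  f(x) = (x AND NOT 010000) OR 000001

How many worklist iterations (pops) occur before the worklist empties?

12

Iteration log — 12 steps:
  step 1. node 0  ⊔preds=000010  new=101000  old=000000  +wl: 
  step 2. node 1  ⊔preds=001010  new=111101  old=111100  +wl: 
  step 3. node 2  ⊔preds=000000  new=001100  old=000000  +wl: 1
  step 4. node 3  ⊔preds=101000  new=111001  old=000000  +wl: 0
  step 5. node 4  ⊔preds=001010  new=111001  old=000000  +wl: 
  step 6. node 5  ⊔preds=111001  new=101010  old=001010  +wl: 4
  step 7. node 6  ⊔preds=111111  new=111110  old=000010  +wl: 
  step 8. node 7  ⊔preds=111111  new=101111  old=000000  +wl: 
  step 9. node 1  ⊔preds=111111  new=111101  stable
  step 10. node 0  ⊔preds=111111  new=101101  old=101000  +wl: 3
  step 11. node 4  ⊔preds=101111  new=111001  stable
  step 12. node 3  ⊔preds=101101  new=111001  stable

Least fixpoint reached:
  node 0: 101101
  node 1: 111101
  node 2: 001100
  node 3: 111001
  node 4: 111001
  node 5: 101010
  node 6: 111110
  node 7: 101111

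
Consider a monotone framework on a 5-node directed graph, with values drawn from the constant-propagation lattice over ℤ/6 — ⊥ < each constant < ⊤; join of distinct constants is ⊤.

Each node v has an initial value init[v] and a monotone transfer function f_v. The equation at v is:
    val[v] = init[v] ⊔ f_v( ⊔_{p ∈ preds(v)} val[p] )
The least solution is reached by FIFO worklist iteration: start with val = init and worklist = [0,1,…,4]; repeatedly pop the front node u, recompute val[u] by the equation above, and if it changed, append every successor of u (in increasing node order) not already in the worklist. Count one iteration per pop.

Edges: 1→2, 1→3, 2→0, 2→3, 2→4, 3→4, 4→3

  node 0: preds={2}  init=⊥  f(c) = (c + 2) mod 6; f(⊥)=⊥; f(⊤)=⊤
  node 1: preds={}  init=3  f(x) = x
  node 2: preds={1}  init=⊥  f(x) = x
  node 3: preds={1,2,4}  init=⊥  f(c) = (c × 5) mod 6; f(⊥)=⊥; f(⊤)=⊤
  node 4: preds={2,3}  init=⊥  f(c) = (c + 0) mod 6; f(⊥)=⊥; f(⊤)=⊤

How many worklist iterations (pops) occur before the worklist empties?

Trace (7 dequeues):
  [1] u=0 | in ⊥ | out ⊥ | ==
  [2] u=1 | in ⊥ | out 3 | ==
  [3] u=2 | in 3 | out 3 | prev ⊥ | push {0}
  [4] u=3 | in 3 | out 3 | prev ⊥ | push {}
  [5] u=4 | in 3 | out 3 | prev ⊥ | push {3}
  [6] u=0 | in 3 | out 5 | prev ⊥ | push {}
  [7] u=3 | in 3 | out 3 | ==

Converged values:
  [0] 5
  [1] 3
  [2] 3
  [3] 3
  [4] 3

7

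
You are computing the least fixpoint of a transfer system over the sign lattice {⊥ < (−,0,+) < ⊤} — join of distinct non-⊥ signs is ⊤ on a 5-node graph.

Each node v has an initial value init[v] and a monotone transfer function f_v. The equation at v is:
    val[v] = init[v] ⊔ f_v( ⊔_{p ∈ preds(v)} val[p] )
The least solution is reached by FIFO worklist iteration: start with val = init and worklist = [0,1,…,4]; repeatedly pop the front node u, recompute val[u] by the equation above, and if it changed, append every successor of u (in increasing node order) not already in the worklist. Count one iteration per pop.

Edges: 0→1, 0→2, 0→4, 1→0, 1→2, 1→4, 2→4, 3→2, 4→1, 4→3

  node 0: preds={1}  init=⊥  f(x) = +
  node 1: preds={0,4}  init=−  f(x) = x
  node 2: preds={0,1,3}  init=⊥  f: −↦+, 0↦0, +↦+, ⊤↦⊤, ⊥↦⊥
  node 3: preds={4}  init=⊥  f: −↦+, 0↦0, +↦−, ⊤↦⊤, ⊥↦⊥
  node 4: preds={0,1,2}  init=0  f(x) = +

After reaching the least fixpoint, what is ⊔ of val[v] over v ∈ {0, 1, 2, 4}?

Worklist (10 pops):
  #1 pop 0: in=− → + (was ⊥); enqueue []
  #2 pop 1: in=⊤ → ⊤ (was −); enqueue [0]
  #3 pop 2: in=⊤ → ⊤ (was ⊥); enqueue []
  #4 pop 3: in=0 → 0 (was ⊥); enqueue [2]
  #5 pop 4: in=⊤ → ⊤ (was 0); enqueue [1,3]
  #6 pop 0: in=⊤ → + (no change)
  #7 pop 2: in=⊤ → ⊤ (no change)
  #8 pop 1: in=⊤ → ⊤ (no change)
  #9 pop 3: in=⊤ → ⊤ (was 0); enqueue [2]
  #10 pop 2: in=⊤ → ⊤ (no change)

Fixpoint:
  val[0] = +
  val[1] = ⊤
  val[2] = ⊤
  val[3] = ⊤
  val[4] = ⊤

⊤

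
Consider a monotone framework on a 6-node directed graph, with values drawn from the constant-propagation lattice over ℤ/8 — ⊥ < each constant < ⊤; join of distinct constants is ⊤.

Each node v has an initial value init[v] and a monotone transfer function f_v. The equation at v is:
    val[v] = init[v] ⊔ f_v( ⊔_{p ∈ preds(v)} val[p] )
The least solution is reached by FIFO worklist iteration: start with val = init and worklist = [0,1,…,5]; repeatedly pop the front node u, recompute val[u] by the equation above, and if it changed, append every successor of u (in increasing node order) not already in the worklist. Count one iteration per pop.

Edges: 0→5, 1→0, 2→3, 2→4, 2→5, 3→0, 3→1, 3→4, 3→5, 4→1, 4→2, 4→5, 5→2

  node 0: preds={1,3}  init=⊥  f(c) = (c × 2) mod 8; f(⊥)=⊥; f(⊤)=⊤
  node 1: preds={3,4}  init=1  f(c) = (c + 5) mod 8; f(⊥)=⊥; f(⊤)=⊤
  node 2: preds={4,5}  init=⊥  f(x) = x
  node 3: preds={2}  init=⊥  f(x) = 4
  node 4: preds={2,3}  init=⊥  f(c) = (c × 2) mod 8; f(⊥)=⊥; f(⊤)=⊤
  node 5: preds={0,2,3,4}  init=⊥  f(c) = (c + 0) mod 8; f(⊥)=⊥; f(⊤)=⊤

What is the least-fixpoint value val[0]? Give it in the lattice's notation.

Worklist (16 pops):
  #1 pop 0: in=1 → 2 (was ⊥); enqueue []
  #2 pop 1: in=⊥ → 1 (no change)
  #3 pop 2: in=⊥ → ⊥ (no change)
  #4 pop 3: in=⊥ → 4 (was ⊥); enqueue [0,1]
  #5 pop 4: in=4 → 0 (was ⊥); enqueue [2]
  #6 pop 5: in=⊤ → ⊤ (was ⊥); enqueue []
  #7 pop 0: in=⊤ → ⊤ (was 2); enqueue [5]
  #8 pop 1: in=⊤ → ⊤ (was 1); enqueue [0]
  #9 pop 2: in=⊤ → ⊤ (was ⊥); enqueue [3,4]
  #10 pop 5: in=⊤ → ⊤ (no change)
  #11 pop 0: in=⊤ → ⊤ (no change)
  #12 pop 3: in=⊤ → 4 (no change)
  #13 pop 4: in=⊤ → ⊤ (was 0); enqueue [1,2,5]
  #14 pop 1: in=⊤ → ⊤ (no change)
  #15 pop 2: in=⊤ → ⊤ (no change)
  #16 pop 5: in=⊤ → ⊤ (no change)

Fixpoint:
  val[0] = ⊤
  val[1] = ⊤
  val[2] = ⊤
  val[3] = 4
  val[4] = ⊤
  val[5] = ⊤

⊤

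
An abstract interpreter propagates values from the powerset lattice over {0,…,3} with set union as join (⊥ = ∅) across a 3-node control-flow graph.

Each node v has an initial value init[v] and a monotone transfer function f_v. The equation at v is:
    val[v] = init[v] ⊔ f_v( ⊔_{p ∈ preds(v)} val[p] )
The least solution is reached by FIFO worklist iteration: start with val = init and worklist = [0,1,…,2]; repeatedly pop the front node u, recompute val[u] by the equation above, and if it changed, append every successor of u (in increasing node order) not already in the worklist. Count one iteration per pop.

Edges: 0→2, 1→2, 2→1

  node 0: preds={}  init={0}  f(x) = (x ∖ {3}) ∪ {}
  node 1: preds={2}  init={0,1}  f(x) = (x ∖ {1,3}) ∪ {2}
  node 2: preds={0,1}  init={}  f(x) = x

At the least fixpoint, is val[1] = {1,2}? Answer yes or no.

Trace (4 dequeues):
  [1] u=0 | in {} | out {0} | ==
  [2] u=1 | in {} | out {0,1,2} | prev {0,1} | push {}
  [3] u=2 | in {0,1,2} | out {0,1,2} | prev {} | push {1}
  [4] u=1 | in {0,1,2} | out {0,1,2} | ==

Converged values:
  [0] {0}
  [1] {0,1,2}
  [2] {0,1,2}

no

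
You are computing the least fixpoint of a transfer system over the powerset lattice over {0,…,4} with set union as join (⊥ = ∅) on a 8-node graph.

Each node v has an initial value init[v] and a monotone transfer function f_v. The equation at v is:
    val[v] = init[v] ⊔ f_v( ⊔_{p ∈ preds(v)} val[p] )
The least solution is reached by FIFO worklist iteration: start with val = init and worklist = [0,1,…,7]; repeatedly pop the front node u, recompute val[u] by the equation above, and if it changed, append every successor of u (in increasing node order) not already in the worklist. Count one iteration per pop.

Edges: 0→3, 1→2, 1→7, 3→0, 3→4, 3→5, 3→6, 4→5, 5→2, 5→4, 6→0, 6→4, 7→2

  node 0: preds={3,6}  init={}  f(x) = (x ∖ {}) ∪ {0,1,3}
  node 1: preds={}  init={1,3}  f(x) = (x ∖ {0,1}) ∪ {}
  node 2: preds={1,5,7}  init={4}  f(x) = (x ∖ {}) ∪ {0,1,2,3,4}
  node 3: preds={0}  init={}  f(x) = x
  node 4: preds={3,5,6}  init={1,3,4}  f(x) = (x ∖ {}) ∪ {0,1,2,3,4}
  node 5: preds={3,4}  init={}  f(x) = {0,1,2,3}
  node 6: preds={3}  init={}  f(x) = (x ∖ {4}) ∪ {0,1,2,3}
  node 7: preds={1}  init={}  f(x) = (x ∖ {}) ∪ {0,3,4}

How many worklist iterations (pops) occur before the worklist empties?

Trace (16 dequeues):
  [1] u=0 | in {} | out {0,1,3} | prev {} | push {}
  [2] u=1 | in {} | out {1,3} | ==
  [3] u=2 | in {1,3} | out {0,1,2,3,4} | prev {4} | push {}
  [4] u=3 | in {0,1,3} | out {0,1,3} | prev {} | push {0}
  [5] u=4 | in {0,1,3} | out {0,1,2,3,4} | prev {1,3,4} | push {}
  [6] u=5 | in {0,1,2,3,4} | out {0,1,2,3} | prev {} | push {2,4}
  [7] u=6 | in {0,1,3} | out {0,1,2,3} | prev {} | push {}
  [8] u=7 | in {1,3} | out {0,1,3,4} | prev {} | push {}
  [9] u=0 | in {0,1,2,3} | out {0,1,2,3} | prev {0,1,3} | push {3}
  [10] u=2 | in {0,1,2,3,4} | out {0,1,2,3,4} | ==
  [11] u=4 | in {0,1,2,3} | out {0,1,2,3,4} | ==
  [12] u=3 | in {0,1,2,3} | out {0,1,2,3} | prev {0,1,3} | push {0,4,5,6}
  [13] u=0 | in {0,1,2,3} | out {0,1,2,3} | ==
  [14] u=4 | in {0,1,2,3} | out {0,1,2,3,4} | ==
  [15] u=5 | in {0,1,2,3,4} | out {0,1,2,3} | ==
  [16] u=6 | in {0,1,2,3} | out {0,1,2,3} | ==

Converged values:
  [0] {0,1,2,3}
  [1] {1,3}
  [2] {0,1,2,3,4}
  [3] {0,1,2,3}
  [4] {0,1,2,3,4}
  [5] {0,1,2,3}
  [6] {0,1,2,3}
  [7] {0,1,3,4}

16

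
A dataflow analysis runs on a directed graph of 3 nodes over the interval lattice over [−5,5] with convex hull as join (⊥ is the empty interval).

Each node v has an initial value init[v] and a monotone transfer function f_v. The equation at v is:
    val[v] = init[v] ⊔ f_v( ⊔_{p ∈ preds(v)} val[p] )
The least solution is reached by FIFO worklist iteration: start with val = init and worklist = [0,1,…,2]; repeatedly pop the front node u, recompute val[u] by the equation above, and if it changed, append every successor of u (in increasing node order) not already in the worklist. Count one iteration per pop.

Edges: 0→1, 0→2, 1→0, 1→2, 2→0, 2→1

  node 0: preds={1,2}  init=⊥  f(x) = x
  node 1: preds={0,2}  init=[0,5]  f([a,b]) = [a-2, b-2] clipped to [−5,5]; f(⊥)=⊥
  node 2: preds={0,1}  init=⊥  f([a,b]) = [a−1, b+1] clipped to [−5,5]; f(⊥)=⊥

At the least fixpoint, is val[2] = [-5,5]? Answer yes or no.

Iteration log — 9 steps:
  step 1. node 0  ⊔preds=[0,5]  new=[0,5]  old=⊥  +wl: 
  step 2. node 1  ⊔preds=[0,5]  new=[-2,5]  old=[0,5]  +wl: 0
  step 3. node 2  ⊔preds=[-2,5]  new=[-3,5]  old=⊥  +wl: 1
  step 4. node 0  ⊔preds=[-3,5]  new=[-3,5]  old=[0,5]  +wl: 2
  step 5. node 1  ⊔preds=[-3,5]  new=[-5,5]  old=[-2,5]  +wl: 0
  step 6. node 2  ⊔preds=[-5,5]  new=[-5,5]  old=[-3,5]  +wl: 1
  step 7. node 0  ⊔preds=[-5,5]  new=[-5,5]  old=[-3,5]  +wl: 2
  step 8. node 1  ⊔preds=[-5,5]  new=[-5,5]  stable
  step 9. node 2  ⊔preds=[-5,5]  new=[-5,5]  stable

Least fixpoint reached:
  node 0: [-5,5]
  node 1: [-5,5]
  node 2: [-5,5]

yes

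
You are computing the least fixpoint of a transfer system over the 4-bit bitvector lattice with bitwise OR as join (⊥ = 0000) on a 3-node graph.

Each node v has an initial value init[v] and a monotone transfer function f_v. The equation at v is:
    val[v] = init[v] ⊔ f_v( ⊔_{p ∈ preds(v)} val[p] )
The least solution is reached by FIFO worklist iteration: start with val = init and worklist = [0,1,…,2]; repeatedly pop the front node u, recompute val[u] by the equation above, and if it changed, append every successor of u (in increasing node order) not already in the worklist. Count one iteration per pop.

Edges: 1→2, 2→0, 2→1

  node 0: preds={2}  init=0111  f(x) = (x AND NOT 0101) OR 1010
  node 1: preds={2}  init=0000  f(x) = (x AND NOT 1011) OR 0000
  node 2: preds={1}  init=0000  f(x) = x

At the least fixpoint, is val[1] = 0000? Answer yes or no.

Iteration log — 3 steps:
  step 1. node 0  ⊔preds=0000  new=1111  old=0111  +wl: 
  step 2. node 1  ⊔preds=0000  new=0000  stable
  step 3. node 2  ⊔preds=0000  new=0000  stable

Least fixpoint reached:
  node 0: 1111
  node 1: 0000
  node 2: 0000

yes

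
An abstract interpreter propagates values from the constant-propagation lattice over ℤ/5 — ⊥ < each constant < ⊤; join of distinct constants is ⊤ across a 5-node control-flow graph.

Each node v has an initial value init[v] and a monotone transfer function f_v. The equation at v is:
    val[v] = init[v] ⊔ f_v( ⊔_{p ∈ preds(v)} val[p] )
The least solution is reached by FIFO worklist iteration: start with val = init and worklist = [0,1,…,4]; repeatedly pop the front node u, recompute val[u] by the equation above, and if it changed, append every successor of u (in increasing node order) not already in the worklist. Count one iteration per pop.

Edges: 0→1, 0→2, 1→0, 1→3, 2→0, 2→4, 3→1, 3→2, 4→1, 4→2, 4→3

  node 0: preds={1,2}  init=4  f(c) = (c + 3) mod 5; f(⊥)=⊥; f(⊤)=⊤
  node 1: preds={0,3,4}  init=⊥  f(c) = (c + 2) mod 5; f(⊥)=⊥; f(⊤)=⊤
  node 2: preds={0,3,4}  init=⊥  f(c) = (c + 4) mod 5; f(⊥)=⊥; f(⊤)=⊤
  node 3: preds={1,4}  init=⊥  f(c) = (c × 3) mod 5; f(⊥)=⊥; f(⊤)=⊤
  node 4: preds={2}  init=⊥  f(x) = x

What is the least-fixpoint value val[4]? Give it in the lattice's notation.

Trace (14 dequeues):
  [1] u=0 | in ⊥ | out 4 | ==
  [2] u=1 | in 4 | out 1 | prev ⊥ | push {0}
  [3] u=2 | in 4 | out 3 | prev ⊥ | push {}
  [4] u=3 | in 1 | out 3 | prev ⊥ | push {1,2}
  [5] u=4 | in 3 | out 3 | prev ⊥ | push {3}
  [6] u=0 | in ⊤ | out ⊤ | prev 4 | push {}
  [7] u=1 | in ⊤ | out ⊤ | prev 1 | push {0}
  [8] u=2 | in ⊤ | out ⊤ | prev 3 | push {4}
  [9] u=3 | in ⊤ | out ⊤ | prev 3 | push {1,2}
  [10] u=0 | in ⊤ | out ⊤ | ==
  [11] u=4 | in ⊤ | out ⊤ | prev 3 | push {3}
  [12] u=1 | in ⊤ | out ⊤ | ==
  [13] u=2 | in ⊤ | out ⊤ | ==
  [14] u=3 | in ⊤ | out ⊤ | ==

Converged values:
  [0] ⊤
  [1] ⊤
  [2] ⊤
  [3] ⊤
  [4] ⊤

⊤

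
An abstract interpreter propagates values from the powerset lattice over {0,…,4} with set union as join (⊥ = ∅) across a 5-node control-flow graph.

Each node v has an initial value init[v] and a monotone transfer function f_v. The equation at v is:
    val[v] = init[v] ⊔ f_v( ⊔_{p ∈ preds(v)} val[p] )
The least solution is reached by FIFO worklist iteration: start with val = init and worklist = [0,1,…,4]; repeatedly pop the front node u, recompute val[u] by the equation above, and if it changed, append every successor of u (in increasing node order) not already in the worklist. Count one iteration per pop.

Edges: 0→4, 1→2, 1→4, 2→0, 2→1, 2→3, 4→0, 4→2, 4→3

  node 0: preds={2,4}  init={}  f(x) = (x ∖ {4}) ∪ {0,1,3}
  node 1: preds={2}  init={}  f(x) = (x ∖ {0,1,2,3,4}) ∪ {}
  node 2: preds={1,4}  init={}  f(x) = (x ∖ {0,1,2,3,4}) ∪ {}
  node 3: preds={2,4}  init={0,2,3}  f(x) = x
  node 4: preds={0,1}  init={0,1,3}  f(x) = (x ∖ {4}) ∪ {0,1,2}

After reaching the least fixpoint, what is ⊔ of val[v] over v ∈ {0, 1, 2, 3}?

{0,1,2,3}

Worklist (9 pops):
  #1 pop 0: in={0,1,3} → {0,1,3} (was {}); enqueue []
  #2 pop 1: in={} → {} (no change)
  #3 pop 2: in={0,1,3} → {} (no change)
  #4 pop 3: in={0,1,3} → {0,1,2,3} (was {0,2,3}); enqueue []
  #5 pop 4: in={0,1,3} → {0,1,2,3} (was {0,1,3}); enqueue [0,2,3]
  #6 pop 0: in={0,1,2,3} → {0,1,2,3} (was {0,1,3}); enqueue [4]
  #7 pop 2: in={0,1,2,3} → {} (no change)
  #8 pop 3: in={0,1,2,3} → {0,1,2,3} (no change)
  #9 pop 4: in={0,1,2,3} → {0,1,2,3} (no change)

Fixpoint:
  val[0] = {0,1,2,3}
  val[1] = {}
  val[2] = {}
  val[3] = {0,1,2,3}
  val[4] = {0,1,2,3}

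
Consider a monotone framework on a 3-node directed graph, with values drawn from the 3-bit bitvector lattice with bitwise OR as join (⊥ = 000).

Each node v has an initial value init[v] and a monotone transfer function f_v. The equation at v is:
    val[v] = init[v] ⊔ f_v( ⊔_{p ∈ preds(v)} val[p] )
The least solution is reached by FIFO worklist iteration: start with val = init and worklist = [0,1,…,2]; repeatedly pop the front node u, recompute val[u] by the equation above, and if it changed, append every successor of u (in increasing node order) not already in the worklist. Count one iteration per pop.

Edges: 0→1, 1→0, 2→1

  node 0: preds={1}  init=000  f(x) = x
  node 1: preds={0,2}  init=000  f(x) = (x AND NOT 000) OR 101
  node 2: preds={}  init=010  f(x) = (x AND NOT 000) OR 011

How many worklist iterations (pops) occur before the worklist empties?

Iteration log — 5 steps:
  step 1. node 0  ⊔preds=000  new=000  stable
  step 2. node 1  ⊔preds=010  new=111  old=000  +wl: 0
  step 3. node 2  ⊔preds=000  new=011  old=010  +wl: 1
  step 4. node 0  ⊔preds=111  new=111  old=000  +wl: 
  step 5. node 1  ⊔preds=111  new=111  stable

Least fixpoint reached:
  node 0: 111
  node 1: 111
  node 2: 011

5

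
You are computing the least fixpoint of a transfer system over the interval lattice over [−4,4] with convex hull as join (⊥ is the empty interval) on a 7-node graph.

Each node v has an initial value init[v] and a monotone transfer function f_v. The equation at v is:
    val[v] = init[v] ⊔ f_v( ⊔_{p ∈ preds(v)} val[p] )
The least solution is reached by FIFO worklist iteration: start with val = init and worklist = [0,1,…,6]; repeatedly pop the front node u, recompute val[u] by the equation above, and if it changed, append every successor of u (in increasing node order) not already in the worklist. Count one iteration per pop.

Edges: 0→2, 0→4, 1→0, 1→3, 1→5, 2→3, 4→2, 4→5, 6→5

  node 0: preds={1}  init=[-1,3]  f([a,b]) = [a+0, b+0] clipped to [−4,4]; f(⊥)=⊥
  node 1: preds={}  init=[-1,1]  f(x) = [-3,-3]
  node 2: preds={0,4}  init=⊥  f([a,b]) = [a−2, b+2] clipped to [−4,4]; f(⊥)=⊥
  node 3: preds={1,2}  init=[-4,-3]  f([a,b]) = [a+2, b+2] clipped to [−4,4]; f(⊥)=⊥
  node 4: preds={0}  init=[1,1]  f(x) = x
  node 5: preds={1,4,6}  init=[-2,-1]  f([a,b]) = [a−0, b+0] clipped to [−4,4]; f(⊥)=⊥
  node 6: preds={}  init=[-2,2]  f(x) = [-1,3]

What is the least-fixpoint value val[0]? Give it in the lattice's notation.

Worklist (14 pops):
  #1 pop 0: in=[-1,1] → [-1,3] (no change)
  #2 pop 1: in=⊥ → [-3,1] (was [-1,1]); enqueue [0]
  #3 pop 2: in=[-1,3] → [-3,4] (was ⊥); enqueue []
  #4 pop 3: in=[-3,4] → [-4,4] (was [-4,-3]); enqueue []
  #5 pop 4: in=[-1,3] → [-1,3] (was [1,1]); enqueue [2]
  #6 pop 5: in=[-3,3] → [-3,3] (was [-2,-1]); enqueue []
  #7 pop 6: in=⊥ → [-2,3] (was [-2,2]); enqueue [5]
  #8 pop 0: in=[-3,1] → [-3,3] (was [-1,3]); enqueue [4]
  #9 pop 2: in=[-3,3] → [-4,4] (was [-3,4]); enqueue [3]
  #10 pop 5: in=[-3,3] → [-3,3] (no change)
  #11 pop 4: in=[-3,3] → [-3,3] (was [-1,3]); enqueue [2,5]
  #12 pop 3: in=[-4,4] → [-4,4] (no change)
  #13 pop 2: in=[-3,3] → [-4,4] (no change)
  #14 pop 5: in=[-3,3] → [-3,3] (no change)

Fixpoint:
  val[0] = [-3,3]
  val[1] = [-3,1]
  val[2] = [-4,4]
  val[3] = [-4,4]
  val[4] = [-3,3]
  val[5] = [-3,3]
  val[6] = [-2,3]

[-3,3]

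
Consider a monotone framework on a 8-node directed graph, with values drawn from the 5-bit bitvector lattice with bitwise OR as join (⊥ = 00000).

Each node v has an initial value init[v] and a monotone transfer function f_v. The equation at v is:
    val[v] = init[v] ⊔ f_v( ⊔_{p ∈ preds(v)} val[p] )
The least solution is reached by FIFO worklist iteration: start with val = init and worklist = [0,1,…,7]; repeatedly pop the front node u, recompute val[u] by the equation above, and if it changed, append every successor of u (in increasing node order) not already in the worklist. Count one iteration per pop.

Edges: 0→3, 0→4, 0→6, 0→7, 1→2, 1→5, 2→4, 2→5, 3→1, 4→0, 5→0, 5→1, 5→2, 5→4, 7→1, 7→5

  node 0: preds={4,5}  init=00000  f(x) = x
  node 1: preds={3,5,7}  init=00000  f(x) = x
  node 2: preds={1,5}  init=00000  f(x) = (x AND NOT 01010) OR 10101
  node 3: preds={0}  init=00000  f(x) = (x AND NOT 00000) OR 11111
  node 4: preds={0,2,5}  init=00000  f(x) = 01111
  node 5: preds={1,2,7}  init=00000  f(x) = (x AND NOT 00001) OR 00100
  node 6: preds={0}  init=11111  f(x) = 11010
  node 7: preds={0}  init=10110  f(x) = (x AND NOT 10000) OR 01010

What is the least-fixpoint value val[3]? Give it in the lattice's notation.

Iteration log — 21 steps:
  step 1. node 0  ⊔preds=00000  new=00000  stable
  step 2. node 1  ⊔preds=10110  new=10110  old=00000  +wl: 
  step 3. node 2  ⊔preds=10110  new=10101  old=00000  +wl: 
  step 4. node 3  ⊔preds=00000  new=11111  old=00000  +wl: 1
  step 5. node 4  ⊔preds=10101  new=01111  old=00000  +wl: 0
  step 6. node 5  ⊔preds=10111  new=10110  old=00000  +wl: 2,4
  step 7. node 6  ⊔preds=00000  new=11111  stable
  step 8. node 7  ⊔preds=00000  new=11110  old=10110  +wl: 5
  step 9. node 1  ⊔preds=11111  new=11111  old=10110  +wl: 
  step 10. node 0  ⊔preds=11111  new=11111  old=00000  +wl: 3,6,7
  step 11. node 2  ⊔preds=11111  new=10101  stable
  step 12. node 4  ⊔preds=11111  new=01111  stable
  step 13. node 5  ⊔preds=11111  new=11110  old=10110  +wl: 0,1,2,4
  step 14. node 3  ⊔preds=11111  new=11111  stable
  step 15. node 6  ⊔preds=11111  new=11111  stable
  step 16. node 7  ⊔preds=11111  new=11111  old=11110  +wl: 5
  step 17. node 0  ⊔preds=11111  new=11111  stable
  step 18. node 1  ⊔preds=11111  new=11111  stable
  step 19. node 2  ⊔preds=11111  new=10101  stable
  step 20. node 4  ⊔preds=11111  new=01111  stable
  step 21. node 5  ⊔preds=11111  new=11110  stable

Least fixpoint reached:
  node 0: 11111
  node 1: 11111
  node 2: 10101
  node 3: 11111
  node 4: 01111
  node 5: 11110
  node 6: 11111
  node 7: 11111

11111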